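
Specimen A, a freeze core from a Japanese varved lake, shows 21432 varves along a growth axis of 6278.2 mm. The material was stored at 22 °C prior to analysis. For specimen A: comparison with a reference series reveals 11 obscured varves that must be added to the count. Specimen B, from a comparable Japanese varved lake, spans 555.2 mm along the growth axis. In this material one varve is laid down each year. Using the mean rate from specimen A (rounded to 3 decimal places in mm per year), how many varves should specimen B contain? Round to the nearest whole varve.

Specimen A: after corrections the count is 21432 + 11 = 21443 varves.
A: Mean rate = 6278.2 mm / 21443 years ≈ 0.293 mm/year.
Specimen B: 555.2 mm / 0.293 mm per year = 1894.88 years ≈ 1895 varves.

1895 varves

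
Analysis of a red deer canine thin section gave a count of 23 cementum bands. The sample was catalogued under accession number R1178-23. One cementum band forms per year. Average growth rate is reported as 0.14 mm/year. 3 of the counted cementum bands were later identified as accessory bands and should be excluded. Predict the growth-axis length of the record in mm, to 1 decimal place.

2.8 mm

True cementum band count = 23 − 3 = 20.
Length ≈ 0.14 × 20 = 2.8 mm.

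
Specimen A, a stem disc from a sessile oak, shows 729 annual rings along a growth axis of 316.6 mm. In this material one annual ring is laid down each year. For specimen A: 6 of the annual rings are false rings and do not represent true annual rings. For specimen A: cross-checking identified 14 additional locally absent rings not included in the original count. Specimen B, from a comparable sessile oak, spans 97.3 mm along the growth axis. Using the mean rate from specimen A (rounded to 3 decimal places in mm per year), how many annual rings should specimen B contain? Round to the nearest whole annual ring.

Specimen A: true annual ring count = 729 − 6 + 14 = 737.
A: 316.6 mm over 737 years gives 316.6 / 737 ≈ 0.430 mm per year.
For B, 97.3 / 0.430 = 226.28 years ≈ 226 annual rings.

226 annual rings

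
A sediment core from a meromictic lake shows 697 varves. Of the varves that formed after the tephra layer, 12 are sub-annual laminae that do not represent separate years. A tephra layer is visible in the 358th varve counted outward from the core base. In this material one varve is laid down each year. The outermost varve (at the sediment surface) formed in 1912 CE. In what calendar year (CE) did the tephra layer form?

Between varve 358 and the sediment surface there are 697 − 358 = 339 varves.
Removing the 12 false varves leaves 339 − 12 = 327 true varves beyond the tephra layer.
The varve at the sediment surface is 1912 CE, so the tephra layer dates to 1912 − 327 = 1585 CE.

1585 CE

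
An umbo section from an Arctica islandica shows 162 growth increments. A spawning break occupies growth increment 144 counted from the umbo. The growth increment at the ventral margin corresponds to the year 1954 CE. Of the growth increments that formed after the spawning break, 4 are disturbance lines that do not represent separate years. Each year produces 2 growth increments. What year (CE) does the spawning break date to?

The spawning break sits at growth increment 144 from the umbo, so 162 − 144 = 18 growth increments formed after it.
18 − 4 false = 14 true growth increments after the spawning break.
Dividing by 2 growth increments per year: 14 / 2 = 7 years.
Counting back 7 years from 1954 CE places the spawning break in 1954 − 7 = 1947 CE.

1947 CE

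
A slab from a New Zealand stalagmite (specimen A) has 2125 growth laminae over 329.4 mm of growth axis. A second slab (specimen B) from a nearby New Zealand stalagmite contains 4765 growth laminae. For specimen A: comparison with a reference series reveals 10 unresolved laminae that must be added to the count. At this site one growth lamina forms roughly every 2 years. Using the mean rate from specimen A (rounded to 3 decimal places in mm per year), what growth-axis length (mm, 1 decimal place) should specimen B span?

733.8 mm

Specimen A: true growth lamina count = 2125 + 10 = 2135.
Specimen A: 2135 growth laminae at 2 years each span 2135 × 2 = 4270 years.
A: Extension rate ≈ 329.4 / 4270 = 0.077 mm/yr.
Specimen B: 4765 growth laminae at 2 years each span 4765 × 2 = 9530 years. For B, 0.077 mm/year × 9530 years = 733.8 mm.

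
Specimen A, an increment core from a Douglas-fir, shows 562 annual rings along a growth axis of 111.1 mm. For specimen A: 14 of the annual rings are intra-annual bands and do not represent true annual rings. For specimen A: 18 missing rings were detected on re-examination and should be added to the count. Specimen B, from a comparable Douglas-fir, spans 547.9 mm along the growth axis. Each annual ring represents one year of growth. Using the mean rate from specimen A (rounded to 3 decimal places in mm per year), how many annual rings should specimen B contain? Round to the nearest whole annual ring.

2795 annual rings

Specimen A: true annual ring count = 562 − 14 + 18 = 566.
A: 111.1 mm over 566 years gives 111.1 / 566 ≈ 0.196 mm per year.
For B, 547.9 / 0.196 = 2795.41 years ≈ 2795 annual rings.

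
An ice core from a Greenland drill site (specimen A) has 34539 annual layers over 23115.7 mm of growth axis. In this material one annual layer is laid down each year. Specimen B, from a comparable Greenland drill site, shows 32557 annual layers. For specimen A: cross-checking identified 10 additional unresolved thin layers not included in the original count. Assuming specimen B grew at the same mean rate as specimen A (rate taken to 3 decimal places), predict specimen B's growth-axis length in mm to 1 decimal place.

21780.6 mm

Specimen A: adjusted count: 34539 + 10 = 34549 annual layers.
A: Mean rate = 23115.7 mm / 34549 years ≈ 0.669 mm/year.
Length of B = 0.669 × 32557 = 21780.6 mm.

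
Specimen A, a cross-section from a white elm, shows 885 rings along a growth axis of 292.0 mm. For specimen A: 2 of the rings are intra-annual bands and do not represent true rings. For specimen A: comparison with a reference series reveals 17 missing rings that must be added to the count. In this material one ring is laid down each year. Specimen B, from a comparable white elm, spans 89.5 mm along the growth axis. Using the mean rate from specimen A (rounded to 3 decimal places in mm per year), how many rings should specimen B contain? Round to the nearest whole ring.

276 rings

Specimen A: correcting the raw count gives 885 − 2 + 17 = 900 true rings.
A: Extension rate ≈ 292.0 / 900 = 0.324 mm/year.
B spans 89.5 / 0.324 = 276.23 years ≈ 276 rings.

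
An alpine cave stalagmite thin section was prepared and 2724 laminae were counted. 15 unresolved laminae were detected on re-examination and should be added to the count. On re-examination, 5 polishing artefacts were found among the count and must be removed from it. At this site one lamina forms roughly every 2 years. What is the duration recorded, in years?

After corrections the count is 2724 − 5 + 15 = 2734 laminae.
At 2 years per lamina, 2734 × 2 = 5468 years.

5468 years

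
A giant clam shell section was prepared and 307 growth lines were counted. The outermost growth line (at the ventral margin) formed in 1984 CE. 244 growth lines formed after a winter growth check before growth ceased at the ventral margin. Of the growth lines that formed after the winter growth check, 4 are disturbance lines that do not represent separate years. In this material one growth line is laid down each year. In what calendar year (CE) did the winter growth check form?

1744 CE

244 growth lines formed after the winter growth check.
Removing the 4 false growth lines leaves 244 − 4 = 240 true growth lines beyond the winter growth check.
1984 − 240 = 1744 CE.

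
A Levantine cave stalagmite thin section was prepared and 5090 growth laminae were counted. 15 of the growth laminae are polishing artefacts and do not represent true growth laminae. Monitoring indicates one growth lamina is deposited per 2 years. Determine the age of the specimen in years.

10150 yr

After corrections the count is 5090 − 15 = 5075 growth laminae.
5075 growth laminae at 2 years each span 5075 × 2 = 10150 years.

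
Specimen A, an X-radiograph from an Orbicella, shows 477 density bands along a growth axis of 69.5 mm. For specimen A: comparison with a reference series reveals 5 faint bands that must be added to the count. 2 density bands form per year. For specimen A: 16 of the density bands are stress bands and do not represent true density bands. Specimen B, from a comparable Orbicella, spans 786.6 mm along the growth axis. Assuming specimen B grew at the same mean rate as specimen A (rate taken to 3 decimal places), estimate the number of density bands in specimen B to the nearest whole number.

Specimen A: adjusted count: 477 − 16 + 5 = 466 density bands.
Specimen A: dividing by 2 density bands per year: 466 / 2 = 233 years.
A: 69.5 mm over 233 years gives 69.5 / 233 ≈ 0.298 mm/yr.
For B, 786.6 / 0.298 = 2639.60 years; at 2 density bands per year that is 2639.60 × 2 ≈ 5279 density bands.

5279 density bands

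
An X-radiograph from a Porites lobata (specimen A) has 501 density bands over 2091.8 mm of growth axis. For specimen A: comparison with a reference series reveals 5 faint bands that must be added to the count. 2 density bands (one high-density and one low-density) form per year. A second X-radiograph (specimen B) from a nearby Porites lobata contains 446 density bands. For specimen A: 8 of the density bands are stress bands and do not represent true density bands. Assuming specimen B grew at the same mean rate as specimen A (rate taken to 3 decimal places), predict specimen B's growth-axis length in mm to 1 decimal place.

1873.4 mm

Specimen A: correcting the raw count gives 501 − 8 + 5 = 498 true density bands.
Specimen A: 498 density bands at 2 per year is 498 / 2 = 249 years.
A: 2091.8 mm over 249 years gives 2091.8 / 249 ≈ 8.401 mm per year.
Specimen B: with 2 density bands per year, 446 / 2 = 223 years. B's length ≈ 8.401 × 223 = 1873.4 mm.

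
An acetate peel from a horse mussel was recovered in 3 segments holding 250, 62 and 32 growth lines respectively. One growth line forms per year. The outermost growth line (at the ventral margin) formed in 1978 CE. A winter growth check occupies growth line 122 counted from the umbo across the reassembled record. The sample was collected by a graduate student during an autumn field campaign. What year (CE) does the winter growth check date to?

Total growth lines = 250 + 62 + 32 = 344.
The winter growth check sits at growth line 122 from the umbo, so 344 − 122 = 222 growth lines formed after it.
Counting back 222 years from 1978 CE places the winter growth check in 1978 − 222 = 1756 CE.

1756 CE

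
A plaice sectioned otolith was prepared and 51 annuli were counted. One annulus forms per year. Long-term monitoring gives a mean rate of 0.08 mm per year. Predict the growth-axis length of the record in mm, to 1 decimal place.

The record spans 51 years at 0.08 mm per year.
51 years at 0.08 mm/year gives 0.08 × 51 = 4.1 mm.

4.1 mm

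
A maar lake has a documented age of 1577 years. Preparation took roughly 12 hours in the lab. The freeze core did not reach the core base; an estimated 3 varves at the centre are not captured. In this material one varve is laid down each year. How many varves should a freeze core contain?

One varve per year gives 1577 varves over 1577 years.
Subtracting the 3 varves not captured gives 1577 − 3 = 1574 varves in the record.

1574 varves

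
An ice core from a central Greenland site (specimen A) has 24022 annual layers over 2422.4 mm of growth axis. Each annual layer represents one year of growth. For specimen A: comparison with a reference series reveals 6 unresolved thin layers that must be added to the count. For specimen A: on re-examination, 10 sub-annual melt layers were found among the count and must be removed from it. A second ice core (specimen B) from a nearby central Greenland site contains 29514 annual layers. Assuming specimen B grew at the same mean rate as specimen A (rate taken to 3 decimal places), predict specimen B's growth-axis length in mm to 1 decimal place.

Specimen A: adjusted count: 24022 − 10 + 6 = 24018 annual layers.
A: Mean rate = 2422.4 mm / 24018 years ≈ 0.101 mm per year.
Length of B = 0.101 × 29514 = 2980.9 mm.

2980.9 mm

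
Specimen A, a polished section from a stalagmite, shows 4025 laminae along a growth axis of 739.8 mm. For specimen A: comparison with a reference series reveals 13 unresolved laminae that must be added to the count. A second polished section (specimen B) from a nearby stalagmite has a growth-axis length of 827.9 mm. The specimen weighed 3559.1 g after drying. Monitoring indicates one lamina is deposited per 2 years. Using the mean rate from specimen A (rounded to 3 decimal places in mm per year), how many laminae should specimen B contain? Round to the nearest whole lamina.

4499 laminae

Specimen A: correcting the raw count gives 4025 + 13 = 4038 true laminae.
Specimen A: 4038 laminae at 2 years each span 4038 × 2 = 8076 years.
A: Extension rate ≈ 739.8 / 8076 = 0.092 mm/yr.
B spans 827.9 / 0.092 = 8998.91 years; at 2 years per lamina that is 8998.91 / 2 ≈ 4499 laminae.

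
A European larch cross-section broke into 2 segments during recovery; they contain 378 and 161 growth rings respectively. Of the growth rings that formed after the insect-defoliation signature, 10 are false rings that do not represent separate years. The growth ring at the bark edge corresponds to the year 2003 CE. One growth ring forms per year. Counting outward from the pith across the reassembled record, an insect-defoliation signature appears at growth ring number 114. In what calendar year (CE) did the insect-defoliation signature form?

Total growth rings = 378 + 161 = 539.
Between growth ring 114 and the bark edge there are 539 − 114 = 425 growth rings.
425 − 10 false = 415 true growth rings after the insect-defoliation signature.
2003 − 415 = 1588 CE.

1588 CE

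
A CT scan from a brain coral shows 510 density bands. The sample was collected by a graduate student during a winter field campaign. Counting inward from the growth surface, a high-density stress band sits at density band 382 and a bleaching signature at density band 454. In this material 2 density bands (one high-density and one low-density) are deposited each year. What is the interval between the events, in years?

36 years

The two markers are separated by 454 − 382 = 72 density bands.
Dividing by 2 density bands per year: 72 / 2 = 36 years.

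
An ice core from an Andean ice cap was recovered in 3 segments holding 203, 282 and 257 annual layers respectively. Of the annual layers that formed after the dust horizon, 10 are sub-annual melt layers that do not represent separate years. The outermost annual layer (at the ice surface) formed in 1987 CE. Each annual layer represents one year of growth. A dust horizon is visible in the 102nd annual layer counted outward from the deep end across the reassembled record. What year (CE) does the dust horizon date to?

Total annual layers = 203 + 282 + 257 = 742.
The dust horizon sits at annual layer 102 from the deep end, so 742 − 102 = 640 annual layers formed after it.
Excluding 10 false annual layers: 640 − 10 = 630.
The annual layer at the ice surface is 1987 CE, so the dust horizon dates to 1987 − 630 = 1357 CE.

1357 CE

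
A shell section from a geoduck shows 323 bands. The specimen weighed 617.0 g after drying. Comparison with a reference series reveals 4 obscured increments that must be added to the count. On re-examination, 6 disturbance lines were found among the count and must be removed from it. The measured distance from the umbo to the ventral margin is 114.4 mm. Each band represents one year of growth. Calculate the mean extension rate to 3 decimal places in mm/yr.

After corrections the count is 323 − 6 + 4 = 321 bands.
Mean rate = 114.4 mm / 321 years ≈ 0.356 mm/yr.

0.356 mm/yr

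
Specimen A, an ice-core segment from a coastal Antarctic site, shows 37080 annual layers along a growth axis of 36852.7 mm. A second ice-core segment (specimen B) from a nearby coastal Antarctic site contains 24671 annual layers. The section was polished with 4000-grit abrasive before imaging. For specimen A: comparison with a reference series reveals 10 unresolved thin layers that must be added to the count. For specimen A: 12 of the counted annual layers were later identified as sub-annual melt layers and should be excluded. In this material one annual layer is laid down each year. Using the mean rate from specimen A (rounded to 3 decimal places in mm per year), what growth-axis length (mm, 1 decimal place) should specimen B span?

24523.0 mm

Specimen A: after corrections the count is 37080 − 12 + 10 = 37078 annual layers.
A: Mean rate = 36852.7 mm / 37078 years ≈ 0.994 mm/year.
For B, 0.994 mm/year × 24671 years = 24523.0 mm.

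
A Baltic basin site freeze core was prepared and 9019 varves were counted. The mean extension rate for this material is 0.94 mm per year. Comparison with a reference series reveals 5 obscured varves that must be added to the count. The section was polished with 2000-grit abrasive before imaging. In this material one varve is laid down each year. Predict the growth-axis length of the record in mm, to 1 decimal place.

Correcting the raw count gives 9019 + 5 = 9024 true varves.
Length ≈ 0.94 × 9024 = 8482.6 mm.

8482.6 mm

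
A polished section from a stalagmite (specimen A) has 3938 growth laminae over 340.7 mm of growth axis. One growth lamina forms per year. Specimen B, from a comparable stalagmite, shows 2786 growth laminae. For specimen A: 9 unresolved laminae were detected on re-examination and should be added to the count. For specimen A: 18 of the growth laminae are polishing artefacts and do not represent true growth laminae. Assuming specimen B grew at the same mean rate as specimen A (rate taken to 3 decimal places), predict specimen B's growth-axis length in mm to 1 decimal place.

242.4 mm

Specimen A: after corrections the count is 3938 − 18 + 9 = 3929 growth laminae.
A: 340.7 mm over 3929 years gives 340.7 / 3929 ≈ 0.087 mm/yr.
For B, 0.087 mm/year × 2786 years = 242.4 mm.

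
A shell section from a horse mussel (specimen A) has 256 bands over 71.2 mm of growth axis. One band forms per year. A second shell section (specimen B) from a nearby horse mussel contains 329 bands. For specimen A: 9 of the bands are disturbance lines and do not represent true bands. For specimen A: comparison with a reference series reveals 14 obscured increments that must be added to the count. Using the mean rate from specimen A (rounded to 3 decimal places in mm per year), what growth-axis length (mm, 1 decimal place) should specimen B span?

Specimen A: adjusted count: 256 − 9 + 14 = 261 bands.
A: 71.2 mm over 261 years gives 71.2 / 261 ≈ 0.273 mm/yr.
Length of B = 0.273 × 329 = 89.8 mm.

89.8 mm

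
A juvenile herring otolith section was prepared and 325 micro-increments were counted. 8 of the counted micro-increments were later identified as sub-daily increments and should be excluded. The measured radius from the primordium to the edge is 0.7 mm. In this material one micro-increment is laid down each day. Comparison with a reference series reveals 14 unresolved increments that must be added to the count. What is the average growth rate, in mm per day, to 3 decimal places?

0.002 mm per day

True micro-increment count = 325 − 8 + 14 = 331.
Extension rate ≈ 0.7 / 331 = 0.002 mm per day.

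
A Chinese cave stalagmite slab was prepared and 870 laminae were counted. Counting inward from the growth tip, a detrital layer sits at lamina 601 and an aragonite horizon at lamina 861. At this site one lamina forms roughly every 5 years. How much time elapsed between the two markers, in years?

Separation: 861 − 601 = 260 laminae.
260 laminae at 5 years each span 260 × 5 = 1300 years.

1300 years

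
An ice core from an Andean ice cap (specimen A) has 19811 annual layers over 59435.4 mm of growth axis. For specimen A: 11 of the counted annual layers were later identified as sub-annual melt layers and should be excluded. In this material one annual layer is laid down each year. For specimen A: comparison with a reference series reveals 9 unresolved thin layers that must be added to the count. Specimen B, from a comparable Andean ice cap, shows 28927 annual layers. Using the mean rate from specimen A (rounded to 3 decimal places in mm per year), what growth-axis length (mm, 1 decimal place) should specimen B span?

86781.0 mm

Specimen A: correcting the raw count gives 19811 − 11 + 9 = 19809 true annual layers.
A: Mean rate = 59435.4 mm / 19809 years ≈ 3.000 mm per year.
For B, 3.000 mm/year × 28927 years = 86781.0 mm.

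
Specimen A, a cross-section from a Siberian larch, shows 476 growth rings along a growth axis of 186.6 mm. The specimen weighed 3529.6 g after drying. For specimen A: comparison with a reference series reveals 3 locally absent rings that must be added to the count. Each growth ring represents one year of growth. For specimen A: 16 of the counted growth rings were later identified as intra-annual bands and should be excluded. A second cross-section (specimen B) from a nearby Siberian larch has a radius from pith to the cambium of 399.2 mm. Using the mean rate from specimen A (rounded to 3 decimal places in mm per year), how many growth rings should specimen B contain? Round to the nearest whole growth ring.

991 growth rings

Specimen A: after corrections the count is 476 − 16 + 3 = 463 growth rings.
A: Mean rate = 186.6 mm / 463 years ≈ 0.403 mm per year.
For B, 399.2 / 0.403 = 990.57 years ≈ 991 growth rings.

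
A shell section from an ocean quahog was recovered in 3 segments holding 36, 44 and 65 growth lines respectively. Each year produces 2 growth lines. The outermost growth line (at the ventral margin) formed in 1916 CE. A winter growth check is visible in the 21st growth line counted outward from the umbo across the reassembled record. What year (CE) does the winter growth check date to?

1854 CE

Total growth lines = 36 + 44 + 65 = 145.
The winter growth check sits at growth line 21 from the umbo, so 145 − 21 = 124 growth lines formed after it.
124 growth lines at 2 per year is 124 / 2 = 62 years.
The growth line at the ventral margin is 1916 CE, so the winter growth check dates to 1916 − 62 = 1854 CE.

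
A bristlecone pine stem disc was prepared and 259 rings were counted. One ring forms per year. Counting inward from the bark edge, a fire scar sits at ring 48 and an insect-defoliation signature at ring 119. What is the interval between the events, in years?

Separation: 119 − 48 = 71 rings.
One ring per year makes the interval 71 years.

71 years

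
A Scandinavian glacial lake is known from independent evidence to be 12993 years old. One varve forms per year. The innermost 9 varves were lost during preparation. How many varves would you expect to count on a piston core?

12984 varves

Expected varves over 12993 years: 12993.
Less the 9 uncaptured varves: 12993 − 9 = 12984.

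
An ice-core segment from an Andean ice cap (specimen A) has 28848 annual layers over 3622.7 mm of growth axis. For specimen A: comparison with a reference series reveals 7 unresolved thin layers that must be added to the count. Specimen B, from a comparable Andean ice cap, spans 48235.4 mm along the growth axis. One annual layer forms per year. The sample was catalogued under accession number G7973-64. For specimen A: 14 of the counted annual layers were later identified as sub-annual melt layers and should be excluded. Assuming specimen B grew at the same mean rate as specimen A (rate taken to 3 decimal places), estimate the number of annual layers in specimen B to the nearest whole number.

Specimen A: adjusted count: 28848 − 14 + 7 = 28841 annual layers.
A: 3622.7 mm over 28841 years gives 3622.7 / 28841 ≈ 0.126 mm/yr.
For B, 48235.4 / 0.126 = 382820.63 years ≈ 382821 annual layers.

382821 annual layers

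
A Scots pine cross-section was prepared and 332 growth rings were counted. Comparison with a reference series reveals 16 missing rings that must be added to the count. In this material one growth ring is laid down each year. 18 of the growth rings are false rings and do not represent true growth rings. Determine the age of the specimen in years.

330 years

After corrections the count is 332 − 18 + 16 = 330 growth rings.
At one growth ring per year, that is 330 years.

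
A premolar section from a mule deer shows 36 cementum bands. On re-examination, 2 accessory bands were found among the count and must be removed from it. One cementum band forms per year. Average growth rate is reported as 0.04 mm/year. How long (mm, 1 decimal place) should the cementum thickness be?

Adjusted count: 36 − 2 = 34 cementum bands.
Predicted length = 0.04 mm/year × 34 years = 1.4 mm.

1.4 mm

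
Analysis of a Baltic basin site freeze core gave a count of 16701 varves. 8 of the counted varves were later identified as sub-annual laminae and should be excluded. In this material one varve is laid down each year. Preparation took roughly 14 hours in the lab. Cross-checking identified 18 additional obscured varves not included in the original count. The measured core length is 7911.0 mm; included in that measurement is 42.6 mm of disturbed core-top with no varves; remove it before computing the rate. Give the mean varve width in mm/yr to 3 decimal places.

0.471 mm/yr

Adjusted count: 16701 − 8 + 18 = 16711 varves.
Removing the 42.6 mm offcut leaves 7911.0 − 42.6 = 7868.4 mm.
Extension rate ≈ 7868.4 / 16711 = 0.471 mm/yr.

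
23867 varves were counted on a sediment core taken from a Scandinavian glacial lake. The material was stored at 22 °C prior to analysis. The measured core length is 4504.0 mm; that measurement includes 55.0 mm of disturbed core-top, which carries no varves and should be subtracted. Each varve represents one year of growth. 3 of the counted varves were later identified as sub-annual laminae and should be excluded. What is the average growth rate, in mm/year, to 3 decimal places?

0.186 mm/year

Adjusted count: 23867 − 3 = 23864 varves.
Net length = 4504.0 − 55.0 = 4449.0 mm.
Mean rate = 4449.0 mm / 23864 years ≈ 0.186 mm/year.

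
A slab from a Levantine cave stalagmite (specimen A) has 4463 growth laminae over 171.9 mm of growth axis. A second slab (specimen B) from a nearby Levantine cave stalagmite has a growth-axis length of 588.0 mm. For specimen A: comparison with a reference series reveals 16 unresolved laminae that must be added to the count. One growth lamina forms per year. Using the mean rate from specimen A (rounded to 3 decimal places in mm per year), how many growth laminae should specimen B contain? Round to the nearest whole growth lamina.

15474 growth laminae

Specimen A: after corrections the count is 4463 + 16 = 4479 growth laminae.
A: Extension rate ≈ 171.9 / 4479 = 0.038 mm/year.
Specimen B: 588.0 mm / 0.038 mm per year = 15473.68 years ≈ 15474 growth laminae.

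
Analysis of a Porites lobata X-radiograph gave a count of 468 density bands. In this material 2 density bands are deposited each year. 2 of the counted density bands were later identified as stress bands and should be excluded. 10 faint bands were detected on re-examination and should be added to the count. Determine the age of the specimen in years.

Correcting the raw count gives 468 − 2 + 10 = 476 true density bands.
With 2 density bands per year, 476 / 2 = 238 years.

238 years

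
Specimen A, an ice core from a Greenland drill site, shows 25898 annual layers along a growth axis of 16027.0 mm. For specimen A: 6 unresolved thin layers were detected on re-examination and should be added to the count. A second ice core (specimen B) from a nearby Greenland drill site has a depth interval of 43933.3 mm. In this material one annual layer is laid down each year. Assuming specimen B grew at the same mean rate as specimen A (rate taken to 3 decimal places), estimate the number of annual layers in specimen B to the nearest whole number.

Specimen A: after corrections the count is 25898 + 6 = 25904 annual layers.
A: Extension rate ≈ 16027.0 / 25904 = 0.619 mm/year.
B spans 43933.3 / 0.619 = 70974.64 years ≈ 70975 annual layers.

70975 annual layers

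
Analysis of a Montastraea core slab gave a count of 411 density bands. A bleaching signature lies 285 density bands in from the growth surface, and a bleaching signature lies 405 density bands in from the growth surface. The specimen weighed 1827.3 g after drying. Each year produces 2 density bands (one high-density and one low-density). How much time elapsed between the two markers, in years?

The two markers are separated by 405 − 285 = 120 density bands.
120 density bands at 2 per year is 120 / 2 = 60 years.

60 years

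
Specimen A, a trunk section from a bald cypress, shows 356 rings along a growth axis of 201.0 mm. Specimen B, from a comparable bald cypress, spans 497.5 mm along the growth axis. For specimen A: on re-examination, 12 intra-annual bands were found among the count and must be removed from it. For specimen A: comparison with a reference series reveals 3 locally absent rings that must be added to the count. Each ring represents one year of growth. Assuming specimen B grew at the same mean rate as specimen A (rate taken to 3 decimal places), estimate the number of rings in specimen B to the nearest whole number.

859 rings

Specimen A: adjusted count: 356 − 12 + 3 = 347 rings.
A: Extension rate ≈ 201.0 / 347 = 0.579 mm/year.
B spans 497.5 / 0.579 = 859.24 years ≈ 859 rings.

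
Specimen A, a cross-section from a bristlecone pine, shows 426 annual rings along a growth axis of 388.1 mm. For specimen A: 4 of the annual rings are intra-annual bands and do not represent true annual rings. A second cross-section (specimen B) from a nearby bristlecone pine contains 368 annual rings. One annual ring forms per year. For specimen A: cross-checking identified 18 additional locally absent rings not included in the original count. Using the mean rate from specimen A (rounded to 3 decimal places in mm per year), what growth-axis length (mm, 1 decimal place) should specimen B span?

324.6 mm

Specimen A: after corrections the count is 426 − 4 + 18 = 440 annual rings.
A: 388.1 mm over 440 years gives 388.1 / 440 ≈ 0.882 mm per year.
Length of B = 0.882 × 368 = 324.6 mm.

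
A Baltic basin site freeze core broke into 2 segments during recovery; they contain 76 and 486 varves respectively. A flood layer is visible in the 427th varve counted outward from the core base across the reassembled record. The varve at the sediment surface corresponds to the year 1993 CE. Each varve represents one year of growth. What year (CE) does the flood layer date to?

Total varves = 76 + 486 = 562.
Between varve 427 and the sediment surface there are 562 − 427 = 135 varves.
The varve at the sediment surface is 1993 CE, so the flood layer dates to 1993 − 135 = 1858 CE.

1858 CE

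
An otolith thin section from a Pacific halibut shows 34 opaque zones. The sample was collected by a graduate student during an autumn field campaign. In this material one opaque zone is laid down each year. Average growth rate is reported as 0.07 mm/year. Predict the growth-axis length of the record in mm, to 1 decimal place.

The record spans 34 years at 0.07 mm per year.
Predicted length = 0.07 mm/year × 34 years = 2.4 mm.

2.4 mm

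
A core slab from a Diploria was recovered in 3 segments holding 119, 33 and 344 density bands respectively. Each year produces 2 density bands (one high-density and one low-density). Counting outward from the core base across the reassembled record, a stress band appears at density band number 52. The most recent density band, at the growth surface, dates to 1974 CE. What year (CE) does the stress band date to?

Total density bands = 119 + 33 + 344 = 496.
Between density band 52 and the growth surface there are 496 − 52 = 444 density bands.
With 2 density bands per year, 444 / 2 = 222 years.
1974 − 222 = 1752 CE.

1752 CE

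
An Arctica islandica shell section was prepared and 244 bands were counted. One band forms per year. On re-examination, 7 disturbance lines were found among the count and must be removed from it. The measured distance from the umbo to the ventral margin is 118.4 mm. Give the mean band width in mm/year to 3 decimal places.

0.500 mm/year

True band count = 244 − 7 = 237.
Extension rate ≈ 118.4 / 237 = 0.500 mm/year.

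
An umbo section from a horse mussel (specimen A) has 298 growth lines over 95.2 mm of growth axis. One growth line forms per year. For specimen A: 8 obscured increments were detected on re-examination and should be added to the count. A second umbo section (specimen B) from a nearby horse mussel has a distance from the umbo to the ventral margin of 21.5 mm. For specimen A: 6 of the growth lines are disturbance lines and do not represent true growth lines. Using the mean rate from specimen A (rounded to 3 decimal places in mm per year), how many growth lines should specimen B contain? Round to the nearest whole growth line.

68 growth lines

Specimen A: true growth line count = 298 − 6 + 8 = 300.
A: Mean rate = 95.2 mm / 300 years ≈ 0.317 mm/yr.
For B, 21.5 / 0.317 = 67.82 years ≈ 68 growth lines.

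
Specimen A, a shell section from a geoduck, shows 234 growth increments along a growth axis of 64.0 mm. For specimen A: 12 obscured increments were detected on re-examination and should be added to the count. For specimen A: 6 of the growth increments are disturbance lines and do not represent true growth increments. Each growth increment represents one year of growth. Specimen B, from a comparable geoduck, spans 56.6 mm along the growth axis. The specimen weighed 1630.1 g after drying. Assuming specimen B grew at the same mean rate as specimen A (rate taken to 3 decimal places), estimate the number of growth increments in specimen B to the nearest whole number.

Specimen A: after corrections the count is 234 − 6 + 12 = 240 growth increments.
A: 64.0 mm over 240 years gives 64.0 / 240 ≈ 0.267 mm/year.
Specimen B: 56.6 mm / 0.267 mm per year = 211.99 years ≈ 212 growth increments.

212 growth increments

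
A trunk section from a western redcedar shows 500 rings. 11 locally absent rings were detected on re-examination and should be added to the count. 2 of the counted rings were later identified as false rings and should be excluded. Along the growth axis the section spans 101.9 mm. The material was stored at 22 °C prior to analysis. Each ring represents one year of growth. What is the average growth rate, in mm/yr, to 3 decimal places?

After corrections the count is 500 − 2 + 11 = 509 rings.
Mean rate = 101.9 mm / 509 years ≈ 0.200 mm/yr.

0.200 mm/yr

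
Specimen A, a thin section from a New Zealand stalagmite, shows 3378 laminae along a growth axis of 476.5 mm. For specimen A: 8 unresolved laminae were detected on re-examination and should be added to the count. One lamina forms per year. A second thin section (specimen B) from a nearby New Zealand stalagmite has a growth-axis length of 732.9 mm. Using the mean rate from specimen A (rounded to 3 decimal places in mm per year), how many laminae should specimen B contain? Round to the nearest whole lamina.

Specimen A: true lamina count = 3378 + 8 = 3386.
A: Extension rate ≈ 476.5 / 3386 = 0.141 mm per year.
Specimen B: 732.9 mm / 0.141 mm per year = 5197.87 years ≈ 5198 laminae.

5198 laminae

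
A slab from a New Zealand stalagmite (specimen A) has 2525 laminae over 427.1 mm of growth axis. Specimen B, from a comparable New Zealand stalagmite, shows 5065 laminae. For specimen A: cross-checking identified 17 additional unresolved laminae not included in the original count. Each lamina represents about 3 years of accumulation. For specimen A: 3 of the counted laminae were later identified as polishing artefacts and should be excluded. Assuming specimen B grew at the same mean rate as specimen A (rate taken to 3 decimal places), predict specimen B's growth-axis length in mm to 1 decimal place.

Specimen A: adjusted count: 2525 − 3 + 17 = 2539 laminae.
Specimen A: at 3 years per lamina, 2539 × 3 = 7617 years.
A: Extension rate ≈ 427.1 / 7617 = 0.056 mm/year.
Specimen B: 5065 laminae at 3 years each span 5065 × 3 = 15195 years. For B, 0.056 mm/year × 15195 years = 850.9 mm.

850.9 mm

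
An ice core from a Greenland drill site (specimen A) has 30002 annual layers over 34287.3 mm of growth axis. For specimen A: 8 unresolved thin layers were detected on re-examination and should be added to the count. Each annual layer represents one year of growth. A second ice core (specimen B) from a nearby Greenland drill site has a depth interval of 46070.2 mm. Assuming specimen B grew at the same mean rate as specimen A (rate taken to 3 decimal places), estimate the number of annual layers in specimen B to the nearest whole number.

Specimen A: after corrections the count is 30002 + 8 = 30010 annual layers.
A: 34287.3 mm over 30010 years gives 34287.3 / 30010 ≈ 1.143 mm per year.
Specimen B: 46070.2 mm / 1.143 mm per year = 40306.39 years ≈ 40306 annual layers.

40306 annual layers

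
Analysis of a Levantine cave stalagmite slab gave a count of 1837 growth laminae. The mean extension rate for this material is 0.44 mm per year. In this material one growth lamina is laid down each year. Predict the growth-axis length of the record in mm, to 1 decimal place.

The record spans 1837 years at 0.44 mm per year.
1837 years at 0.44 mm/year gives 0.44 × 1837 = 808.3 mm.

808.3 mm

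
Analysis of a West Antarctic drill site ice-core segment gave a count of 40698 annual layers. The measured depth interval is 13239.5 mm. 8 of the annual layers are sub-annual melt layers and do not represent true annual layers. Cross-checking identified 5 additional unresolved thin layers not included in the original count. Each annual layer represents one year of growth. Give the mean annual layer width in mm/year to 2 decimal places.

0.33 mm/year

True annual layer count = 40698 − 8 + 5 = 40695.
13239.5 mm over 40695 years gives 13239.5 / 40695 ≈ 0.33 mm/year.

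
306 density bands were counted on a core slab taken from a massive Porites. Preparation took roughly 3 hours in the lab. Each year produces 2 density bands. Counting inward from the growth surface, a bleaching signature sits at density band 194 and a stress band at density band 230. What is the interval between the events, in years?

18 yr

Separation: 230 − 194 = 36 density bands.
Dividing by 2 density bands per year: 36 / 2 = 18 years.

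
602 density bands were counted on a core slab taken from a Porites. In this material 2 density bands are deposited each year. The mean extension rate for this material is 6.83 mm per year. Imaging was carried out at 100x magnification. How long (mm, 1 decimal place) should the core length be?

2055.8 mm

Dividing by 2 density bands per year: 602 / 2 = 301 years.
Length ≈ 6.83 × 301 = 2055.8 mm.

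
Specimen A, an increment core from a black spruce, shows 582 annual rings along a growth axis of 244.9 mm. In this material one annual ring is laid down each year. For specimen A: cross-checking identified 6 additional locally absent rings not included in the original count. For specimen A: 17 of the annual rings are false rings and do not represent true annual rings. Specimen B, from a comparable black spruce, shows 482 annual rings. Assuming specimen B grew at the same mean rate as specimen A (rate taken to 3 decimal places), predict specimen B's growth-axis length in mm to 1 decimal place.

206.8 mm

Specimen A: adjusted count: 582 − 17 + 6 = 571 annual rings.
A: Extension rate ≈ 244.9 / 571 = 0.429 mm per year.
For B, 0.429 mm/year × 482 years = 206.8 mm.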